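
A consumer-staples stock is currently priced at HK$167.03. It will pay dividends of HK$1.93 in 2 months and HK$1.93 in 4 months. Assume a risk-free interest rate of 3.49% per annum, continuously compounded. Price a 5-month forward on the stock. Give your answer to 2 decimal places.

PV(dividends) I = 1.93·e^(−0.0349·2/12) + 1.93·e^(−0.0349·4/12)
I = 1.9188 + 1.9077 = 3.8265
F = (S − I)·e^(rT) = (167.03 − 3.8265) · e^(0.0349·5/12)
= 163.2035 · e^0.014542 = 163.2035 × 1.014648 = HK$165.59

HK$165.59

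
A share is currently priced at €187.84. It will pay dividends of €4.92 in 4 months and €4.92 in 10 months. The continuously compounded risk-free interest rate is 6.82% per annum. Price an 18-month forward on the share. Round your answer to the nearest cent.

PV(dividends) I = 4.92·e^(−0.0682·4/12) + 4.92·e^(−0.0682·10/12)
I = 4.8094 + 4.6482 = 9.4576
F = (S − I)·e^(rT) = (187.84 − 9.4576) · e^(0.0682·18/12)
= 178.3824 · e^0.102300 = 178.3824 × 1.107716 = €197.60

€197.60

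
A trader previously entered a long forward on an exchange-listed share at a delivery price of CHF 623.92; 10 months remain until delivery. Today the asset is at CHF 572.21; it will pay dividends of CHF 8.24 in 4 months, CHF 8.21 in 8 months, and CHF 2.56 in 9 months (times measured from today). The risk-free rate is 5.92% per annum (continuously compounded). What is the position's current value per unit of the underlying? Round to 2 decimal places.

PV(remaining dividends) I = 8.24·e^(−0.0592·4/12) + 8.21·e^(−0.0592·8/12) + 2.56·e^(−0.0592·9/12) = 18.4201
Current forward F = (S − I)·e^(rT) = (572.21 − 18.4201)·e^(0.0592·10/12) = 553.7899 × 1.050570 = 581.7951
Value (long) = (F − K)·e^(−rT) = (581.7951 − 623.92) × 0.951864 = -40.0972
Value = -CHF 40.10

-CHF 40.10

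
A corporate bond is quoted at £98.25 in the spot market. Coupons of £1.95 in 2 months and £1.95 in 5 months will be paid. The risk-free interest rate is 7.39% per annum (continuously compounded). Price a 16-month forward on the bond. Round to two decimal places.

£104.21

PV(coupons) I = 1.95·e^(−0.0739·2/12) + 1.95·e^(−0.0739·5/12)
I = 1.9261 + 1.8909 = 3.8170
F = (S − I)·e^(rT) = (98.25 − 3.8170) · e^(0.0739·16/12)
= 94.4330 · e^0.098533 = 94.4330 × 1.103551 = £104.21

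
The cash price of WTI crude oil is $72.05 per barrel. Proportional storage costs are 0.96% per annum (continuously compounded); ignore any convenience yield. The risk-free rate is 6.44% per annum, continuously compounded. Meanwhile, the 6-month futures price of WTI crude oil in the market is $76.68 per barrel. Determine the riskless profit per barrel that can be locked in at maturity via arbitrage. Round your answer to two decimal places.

$1.91 per barrel

Fair futures: F* = S·e^(carry·T), with carry = (r + u) = 0.0644 + 0.0096 = 0.0740
F* = 72.05 · e^(0.0740 × 6/12) = 72.05 · e^0.037000 = 72.05 × 1.037693 = $74.7658
Market $76.68 > fair $74.7658: forward overpriced → cash-and-carry (buy spot, short the forward).
At maturity, profit = |F_mkt − F*| = |76.68 − 74.7658| = $1.91 per barrel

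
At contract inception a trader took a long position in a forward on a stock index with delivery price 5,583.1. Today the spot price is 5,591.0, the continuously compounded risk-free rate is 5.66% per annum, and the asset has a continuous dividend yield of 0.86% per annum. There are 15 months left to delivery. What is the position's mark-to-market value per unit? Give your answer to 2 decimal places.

Current fair forward for the remaining 15 months: F = S·e^((r − q)·T), (r − q) = 0.0566 − 0.0086 = 0.0480
F = 5591.0 · e^(0.0480 × 15/12) = 5591.0 × 1.06183655 = 5936.7282
Value of long forward = (F − K)·e^(−rT) = (5936.7282 − 5583.1) · e^(−0.0566·15/12)
= 353.6282 × 0.93169479 = 329.47

329.47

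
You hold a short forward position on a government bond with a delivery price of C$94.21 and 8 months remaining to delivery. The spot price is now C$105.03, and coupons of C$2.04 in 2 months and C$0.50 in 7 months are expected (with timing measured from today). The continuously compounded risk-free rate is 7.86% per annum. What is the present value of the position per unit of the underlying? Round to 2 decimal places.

PV(remaining coupons) I = 2.04·e^(−0.0786·2/12) + 0.50·e^(−0.0786·7/12) = 2.4910
Current forward F = (S − I)·e^(rT) = (105.03 − 2.4910)·e^(0.0786·8/12) = 102.5390 × 1.053797 = 108.0553
Value (long) = (F − K)·e^(−rT) = (108.0553 − 94.21) × 0.948949 = 13.1385
Short position value = −(long value) = -C$13.14

-C$13.14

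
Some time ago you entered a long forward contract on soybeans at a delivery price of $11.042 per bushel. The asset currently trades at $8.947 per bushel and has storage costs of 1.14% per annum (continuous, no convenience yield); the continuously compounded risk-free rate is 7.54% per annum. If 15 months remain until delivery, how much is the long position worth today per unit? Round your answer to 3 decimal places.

Current fair forward for the remaining 15 months: F = S·e^((r + u)·T), (r + u) = 0.0754 + 0.0114 = 0.0868
F = 8.947 · e^(0.0868 × 15/12) = 8.947 × 1.114605 = 9.9724
Value of long forward = (F − K)·e^(−rT) = (9.9724 − 11.042) · e^(−0.0754·15/12)
= -1.0696 × 0.910055 = -0.973

-$0.973 per bushel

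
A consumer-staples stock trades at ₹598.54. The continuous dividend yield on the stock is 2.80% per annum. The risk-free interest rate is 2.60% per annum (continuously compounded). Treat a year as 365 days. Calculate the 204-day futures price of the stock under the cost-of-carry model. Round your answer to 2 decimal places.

₹597.87

F = S·e^((r − q)T) = 598.54 · e^((0.0260 − 0.0280) × 204/365)
= 598.54 · e^-0.001118 = 598.54 × 0.998883
F = ₹597.87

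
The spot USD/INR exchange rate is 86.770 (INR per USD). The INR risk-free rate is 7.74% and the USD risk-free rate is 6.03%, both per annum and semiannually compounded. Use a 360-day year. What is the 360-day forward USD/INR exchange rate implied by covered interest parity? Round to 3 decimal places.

88.216

By covered interest parity, F = S · (1+r_INR/2)^(2T) / (1+r_USD/2)^(2T)
= 86.770 × 1.078898 / 1.061209 = 86.770 × 1.016669
F = 88.216 INR per USD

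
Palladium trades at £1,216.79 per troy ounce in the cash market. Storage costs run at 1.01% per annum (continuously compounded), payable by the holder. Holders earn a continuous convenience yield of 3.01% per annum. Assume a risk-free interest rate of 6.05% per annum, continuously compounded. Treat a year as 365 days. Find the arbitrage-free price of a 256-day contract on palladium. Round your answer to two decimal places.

£1,251.85 per troy ounce

Net carry = r + u − y = 0.0605 + 0.0101 − 0.0301 = 0.0405
F = S·e^((r+u−y)T) = 1216.79 · e^(0.0405 × 256/365) = 1216.79 · e^0.02840548
= 1216.79 × 1.02881276 = £1,251.85 per troy ounce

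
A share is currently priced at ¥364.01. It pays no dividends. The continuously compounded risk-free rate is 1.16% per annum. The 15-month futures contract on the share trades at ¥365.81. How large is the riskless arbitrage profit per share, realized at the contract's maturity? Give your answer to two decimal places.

Fair futures: F* = S·e^(carry·T), with carry = r = 0.0116
F* = 364.01 · e^(0.0116 × 15/12) = 364.01 · e^0.014500 = 364.01 × 1.014606 = ¥369.3267
Market ¥365.81 < fair ¥369.3267: forward underpriced → reverse cash-and-carry (short spot, go long the forward).
At maturity, profit = |F_mkt − F*| = |365.81 − 369.3267| = ¥3.52 per share

¥3.52 per share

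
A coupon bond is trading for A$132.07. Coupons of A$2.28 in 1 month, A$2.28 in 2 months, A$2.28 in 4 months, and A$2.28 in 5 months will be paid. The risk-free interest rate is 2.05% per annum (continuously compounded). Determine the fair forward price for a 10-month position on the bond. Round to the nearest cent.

A$125.12

PV(coupons) I = 2.28·e^(−0.0205·1/12) + 2.28·e^(−0.0205·2/12) + 2.28·e^(−0.0205·4/12) + 2.28·e^(−0.0205·5/12)
I = 2.2761 + 2.2722 + 2.2645 + 2.2606 = 9.0734
F = (S − I)·e^(rT) = (132.07 − 9.0734) · e^(0.0205·10/12)
= 122.9966 · e^0.017083 = 122.9966 × 1.017230 = A$125.12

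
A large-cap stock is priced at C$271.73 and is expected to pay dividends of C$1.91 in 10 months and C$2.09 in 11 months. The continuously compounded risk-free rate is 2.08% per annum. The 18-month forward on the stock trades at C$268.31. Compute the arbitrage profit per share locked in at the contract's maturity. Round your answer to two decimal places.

PV(dividends) I = 1.91·e^(−0.0208·10/12) + 2.09·e^(−0.0208·11/12) = 3.9277
Fair forward F* = (S − I)·e^(rT) = (271.73 − 3.9277)·e^0.031200 = 267.8023 × 1.031692 = 276.2895
Market C$268.31 < fair 276.2895: forward underpriced → reverse cash-and-carry (short the stock, invest proceeds at r, pay the dividends, go long the forward).
Profit at T = |F_mkt − F*| = |268.31 − 276.2895| = C$7.98 per share

C$7.98 per share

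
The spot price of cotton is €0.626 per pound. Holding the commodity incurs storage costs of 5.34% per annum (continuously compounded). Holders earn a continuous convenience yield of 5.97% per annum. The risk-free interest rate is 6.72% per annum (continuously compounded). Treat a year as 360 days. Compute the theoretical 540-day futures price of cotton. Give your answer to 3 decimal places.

Net carry = r + u − y = 0.0672 + 0.0534 − 0.0597 = 0.0609
F = S·e^((r+u−y)T) = 0.626 · e^(0.0609 × 540/360) = 0.626 · e^0.091350
= 0.626 × 1.095652 = €0.686 per pound

€0.686 per pound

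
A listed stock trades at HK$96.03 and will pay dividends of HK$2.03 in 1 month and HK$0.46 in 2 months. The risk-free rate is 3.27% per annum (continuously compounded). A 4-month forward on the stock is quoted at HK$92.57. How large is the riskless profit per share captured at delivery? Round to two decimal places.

HK$2.00 per share

PV(dividends) I = 2.03·e^(−0.0327·1/12) + 0.46·e^(−0.0327·2/12) = 2.4820
Fair forward F* = (S − I)·e^(rT) = (96.03 − 2.4820)·e^0.010900 = 93.5480 × 1.010960 = 94.5733
Market HK$92.57 < fair 94.5733: forward underpriced → reverse cash-and-carry (short the stock, invest proceeds at r, pay the dividends, go long the forward).
Profit at T = |F_mkt − F*| = |92.57 − 94.5733| = HK$2.00 per share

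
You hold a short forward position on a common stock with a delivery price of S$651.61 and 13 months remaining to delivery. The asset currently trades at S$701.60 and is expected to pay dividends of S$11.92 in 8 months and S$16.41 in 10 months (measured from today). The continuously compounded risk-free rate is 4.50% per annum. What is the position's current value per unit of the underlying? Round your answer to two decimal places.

-S$53.62

PV(remaining dividends) I = 11.92·e^(−0.0450·8/12) + 16.41·e^(−0.0450·10/12) = 27.3737
Current forward F = (S − I)·e^(rT) = (701.60 − 27.3737)·e^(0.0450·13/12) = 674.2263 × 1.049958 = 707.9093
Value (long) = (F − K)·e^(−rT) = (707.9093 − 651.61) × 0.952419 = 53.6205
Short position value = −(long value) = -S$53.62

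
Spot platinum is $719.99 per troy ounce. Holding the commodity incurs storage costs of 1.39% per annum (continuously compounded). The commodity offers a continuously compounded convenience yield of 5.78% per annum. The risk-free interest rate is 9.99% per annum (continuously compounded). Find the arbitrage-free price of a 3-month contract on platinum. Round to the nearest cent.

$730.14 per troy ounce

Net carry = r + u − y = 0.0999 + 0.0139 − 0.0578 = 0.0560
F = S·e^((r+u−y)T) = 719.99 · e^(0.0560 × 3/12) = 719.99 · e^0.014000
= 719.99 × 1.014098 = $730.14 per troy ounce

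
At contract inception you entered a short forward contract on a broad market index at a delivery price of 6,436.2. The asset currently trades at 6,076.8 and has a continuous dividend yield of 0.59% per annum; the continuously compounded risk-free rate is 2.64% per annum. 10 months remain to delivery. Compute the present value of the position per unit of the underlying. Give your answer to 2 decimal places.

249.15

Current fair forward for the remaining 10 months: F = S·e^((r − q)·T), (r − q) = 0.0264 − 0.0059 = 0.0205
F = 6076.8 · e^(0.0205 × 10/12) = 6076.8 × 1.01723009 = 6181.5038
Value of long forward = (F − K)·e^(−rT) = (6181.5038 − 6436.2) · e^(−0.0264·10/12)
= -254.6962 × 0.97824024 = -249.15
Short position value = −(long value) = 249.15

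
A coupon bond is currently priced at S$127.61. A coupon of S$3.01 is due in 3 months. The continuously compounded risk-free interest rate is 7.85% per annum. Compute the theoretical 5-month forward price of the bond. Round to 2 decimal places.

PV(coupons) I = 3.01·e^(−0.0785·3/12)
I = 2.9515
F = (S − I)·e^(rT) = (127.61 − 2.9515) · e^(0.0785·5/12)
= 124.6585 · e^0.032708 = 124.6585 × 1.033249 = S$128.80

S$128.80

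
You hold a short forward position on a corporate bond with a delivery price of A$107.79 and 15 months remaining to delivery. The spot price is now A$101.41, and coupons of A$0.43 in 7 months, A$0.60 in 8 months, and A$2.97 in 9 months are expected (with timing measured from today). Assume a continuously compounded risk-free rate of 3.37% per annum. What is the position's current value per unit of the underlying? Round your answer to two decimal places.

PV(remaining coupons) I = 0.43·e^(−0.0337·7/12) + 0.60·e^(−0.0337·8/12) + 2.97·e^(−0.0337·9/12) = 3.9042
Current forward F = (S − I)·e^(rT) = (101.41 − 3.9042)·e^(0.0337·15/12) = 97.5058 × 1.043025 = 101.7010
Value (long) = (F − K)·e^(−rT) = (101.7010 − 107.79) × 0.958750 = -5.8378
Short position value = −(long value) = A$5.84

A$5.84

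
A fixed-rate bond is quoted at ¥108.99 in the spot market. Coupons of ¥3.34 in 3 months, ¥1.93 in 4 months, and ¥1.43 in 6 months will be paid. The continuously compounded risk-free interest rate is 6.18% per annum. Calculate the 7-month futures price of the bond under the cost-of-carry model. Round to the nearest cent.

¥106.18

PV(coupons) I = 3.34·e^(−0.0618·3/12) + 1.93·e^(−0.0618·4/12) + 1.43·e^(−0.0618·6/12)
I = 3.2888 + 1.8906 + 1.3865 = 6.5659
F = (S − I)·e^(rT) = (108.99 − 6.5659) · e^(0.0618·7/12)
= 102.4241 · e^0.036050 = 102.4241 × 1.036708 = ¥106.18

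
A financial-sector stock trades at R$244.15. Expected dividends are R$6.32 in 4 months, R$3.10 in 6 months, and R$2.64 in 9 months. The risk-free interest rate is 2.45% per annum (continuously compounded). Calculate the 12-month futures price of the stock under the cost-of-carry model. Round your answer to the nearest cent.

PV(dividends) I = 6.32·e^(−0.0245·4/12) + 3.10·e^(−0.0245·6/12) + 2.64·e^(−0.0245·9/12)
I = 6.2686 + 3.0623 + 2.5919 = 11.9228
F = (S − I)·e^(rT) = (244.15 − 11.9228) · e^(0.0245·12/12)
= 232.2272 · e^0.024500 = 232.2272 × 1.024803 = R$237.99

R$237.99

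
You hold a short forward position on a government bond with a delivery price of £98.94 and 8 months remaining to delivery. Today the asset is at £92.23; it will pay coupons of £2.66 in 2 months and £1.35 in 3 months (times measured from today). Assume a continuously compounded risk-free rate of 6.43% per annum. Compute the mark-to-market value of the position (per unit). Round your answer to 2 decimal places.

PV(remaining coupons) I = 2.66·e^(−0.0643·2/12) + 1.35·e^(−0.0643·3/12) = 3.9601
Current forward F = (S − I)·e^(rT) = (92.23 − 3.9601)·e^(0.0643·8/12) = 88.2699 × 1.043799 = 92.1360
Value (long) = (F − K)·e^(−rT) = (92.1360 − 98.94) × 0.958039 = -6.5185
Short position value = −(long value) = £6.52

£6.52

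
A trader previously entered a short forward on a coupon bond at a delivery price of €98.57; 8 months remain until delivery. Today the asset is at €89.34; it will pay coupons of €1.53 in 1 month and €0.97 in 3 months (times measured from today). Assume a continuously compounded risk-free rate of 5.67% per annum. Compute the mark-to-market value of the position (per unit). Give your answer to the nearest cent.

PV(remaining coupons) I = 1.53·e^(−0.0567·1/12) + 0.97·e^(−0.0567·3/12) = 2.4791
Current forward F = (S − I)·e^(rT) = (89.34 − 2.4791)·e^(0.0567·8/12) = 86.8609 × 1.038524 = 90.2071
Value (long) = (F − K)·e^(−rT) = (90.2071 − 98.57) × 0.962906 = -8.0527
Short position value = −(long value) = €8.05

€8.05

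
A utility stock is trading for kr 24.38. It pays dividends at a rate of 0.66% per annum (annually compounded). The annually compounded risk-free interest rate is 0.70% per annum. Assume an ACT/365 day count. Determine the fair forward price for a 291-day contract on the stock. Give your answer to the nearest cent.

F = S · (1+r)^T / (1+q)^T
= 24.38 × 1.005577 / 1.005258 = 24.38 × 1.000317
F = kr 24.39

kr 24.39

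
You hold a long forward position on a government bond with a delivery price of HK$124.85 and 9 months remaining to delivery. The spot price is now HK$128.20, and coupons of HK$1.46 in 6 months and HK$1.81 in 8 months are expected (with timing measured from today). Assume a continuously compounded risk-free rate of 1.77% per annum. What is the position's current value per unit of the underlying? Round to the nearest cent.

PV(remaining coupons) I = 1.46·e^(−0.0177·6/12) + 1.81·e^(−0.0177·8/12) = 3.2359
Current forward F = (S − I)·e^(rT) = (128.20 − 3.2359)·e^(0.0177·9/12) = 124.9641 × 1.013364 = 126.6341
Value (long) = (F − K)·e^(−rT) = (126.6341 − 124.85) × 0.986813 = 1.7606
Value = HK$1.76

HK$1.76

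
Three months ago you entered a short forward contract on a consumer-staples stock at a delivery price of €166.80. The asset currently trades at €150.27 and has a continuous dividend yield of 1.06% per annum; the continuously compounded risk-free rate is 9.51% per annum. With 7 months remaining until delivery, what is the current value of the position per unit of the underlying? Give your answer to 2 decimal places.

Current fair forward for the remaining 7 months: F = S·e^((r − q)·T), (r − q) = 0.0951 − 0.0106 = 0.0845
F = 150.27 · e^(0.0845 × 7/12) = 150.27 × 1.050527 = 157.8627
Value of long forward = (F − K)·e^(−rT) = (157.8627 − 166.80) · e^(−0.0951·7/12)
= -8.9373 × 0.946036 = -8.46
Short position value = −(long value) = €8.46

€8.46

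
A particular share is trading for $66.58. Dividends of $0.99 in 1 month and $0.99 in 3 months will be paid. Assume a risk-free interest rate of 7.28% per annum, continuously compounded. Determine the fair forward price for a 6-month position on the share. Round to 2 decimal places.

$67.02

PV(dividends) I = 0.99·e^(−0.0728·1/12) + 0.99·e^(−0.0728·3/12)
I = 0.9840 + 0.9721 = 1.9561
F = (S − I)·e^(rT) = (66.58 − 1.9561) · e^(0.0728·6/12)
= 64.6239 · e^0.036400 = 64.6239 × 1.037071 = $67.02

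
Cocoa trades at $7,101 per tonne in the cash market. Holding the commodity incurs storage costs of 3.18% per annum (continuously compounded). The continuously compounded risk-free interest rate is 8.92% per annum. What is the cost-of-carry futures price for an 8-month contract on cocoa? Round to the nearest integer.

$7,698 per tonne

Net carry = r + u − y = 0.0892 + 0.0318 − 0.0000 = 0.1210
F = S·e^((r+u−y)T) = 7101 · e^(0.1210 × 8/12) = 7101 · e^0.080667
= 7101 × 1.084010 = $7,698 per tonne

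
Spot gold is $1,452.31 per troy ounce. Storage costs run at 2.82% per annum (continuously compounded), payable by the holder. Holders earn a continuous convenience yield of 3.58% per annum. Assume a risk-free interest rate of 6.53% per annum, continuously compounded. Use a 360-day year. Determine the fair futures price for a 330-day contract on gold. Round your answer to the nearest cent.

Net carry = r + u − y = 0.0653 + 0.0282 − 0.0358 = 0.0577
F = S·e^((r+u−y)T) = 1452.31 · e^(0.0577 × 330/360) = 1452.31 · e^0.05289167
= 1452.31 × 1.05431542 = $1,531.19 per troy ounce

$1,531.19 per troy ounce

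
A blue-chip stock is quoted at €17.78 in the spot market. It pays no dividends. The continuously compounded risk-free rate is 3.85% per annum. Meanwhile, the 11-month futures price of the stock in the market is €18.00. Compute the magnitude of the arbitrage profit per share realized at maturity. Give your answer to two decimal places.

€0.42 per share

Fair futures: F* = S·e^(carry·T), with carry = r = 0.0385
F* = 17.78 · e^(0.0385 × 11/12) = 17.78 · e^0.035292 = 17.78 × 1.035922 = €18.4187
Market €18.00 < fair €18.4187: forward underpriced → reverse cash-and-carry (short spot, go long the forward).
At maturity, profit = |F_mkt − F*| = |18.00 − 18.4187| = €0.42 per share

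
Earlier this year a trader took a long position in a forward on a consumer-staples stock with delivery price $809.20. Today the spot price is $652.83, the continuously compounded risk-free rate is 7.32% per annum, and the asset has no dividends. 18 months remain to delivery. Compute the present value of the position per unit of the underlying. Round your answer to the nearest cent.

Current fair forward for the remaining 18 months: F = S·e^(r·T), r = 0.0732
F = 652.83 · e^(0.0732 × 18/12) = 652.83 × 1.116055 = 728.5942
Value of long forward = (F − K)·e^(−rT) = (728.5942 − 809.20) · e^(−0.0732·18/12)
= -80.6058 × 0.896013 = -72.22

-$72.22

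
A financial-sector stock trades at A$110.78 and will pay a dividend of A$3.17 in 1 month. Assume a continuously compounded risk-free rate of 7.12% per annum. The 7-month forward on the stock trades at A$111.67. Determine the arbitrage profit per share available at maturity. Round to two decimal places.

A$0.52 per share

PV(dividends) I = 3.17·e^(−0.0712·1/12) = 3.1512
Fair forward F* = (S − I)·e^(rT) = (110.78 − 3.1512)·e^0.041533 = 107.6288 × 1.042408 = 112.1931
Market A$111.67 < fair 112.1931: forward underpriced → reverse cash-and-carry (short the stock, invest proceeds at r, pay the dividends, go long the forward).
Profit at T = |F_mkt − F*| = |111.67 − 112.1931| = A$0.52 per share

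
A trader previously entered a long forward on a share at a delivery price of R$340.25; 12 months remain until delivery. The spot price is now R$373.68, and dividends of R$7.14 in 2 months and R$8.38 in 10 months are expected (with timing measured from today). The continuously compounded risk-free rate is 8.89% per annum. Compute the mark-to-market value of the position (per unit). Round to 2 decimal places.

PV(remaining dividends) I = 7.14·e^(−0.0889·2/12) + 8.38·e^(−0.0889·10/12) = 14.8166
Current forward F = (S − I)·e^(rT) = (373.68 − 14.8166)·e^(0.0889·12/12) = 358.8634 × 1.092971 = 392.2273
Value (long) = (F − K)·e^(−rT) = (392.2273 − 340.25) × 0.914937 = 47.5560
Value = R$47.56

R$47.56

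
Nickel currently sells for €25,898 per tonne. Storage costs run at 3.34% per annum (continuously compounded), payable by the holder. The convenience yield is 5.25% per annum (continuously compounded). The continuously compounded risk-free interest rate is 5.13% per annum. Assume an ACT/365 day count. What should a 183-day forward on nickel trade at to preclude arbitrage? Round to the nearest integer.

Net carry = r + u − y = 0.0513 + 0.0334 − 0.0525 = 0.0322
F = S·e^((r+u−y)T) = 25898 · e^(0.0322 × 183/365) = 25898 · e^0.016144
= 25898 × 1.016275 = €26,319 per tonne

€26,319 per tonne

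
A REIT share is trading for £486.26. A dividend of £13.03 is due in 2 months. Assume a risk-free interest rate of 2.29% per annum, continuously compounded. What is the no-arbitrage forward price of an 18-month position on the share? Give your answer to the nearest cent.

£489.82

PV(dividends) I = 13.03·e^(−0.0229·2/12)
I = 12.9804
F = (S − I)·e^(rT) = (486.26 − 12.9804) · e^(0.0229·18/12)
= 473.2796 · e^0.034350 = 473.2796 × 1.034947 = £489.82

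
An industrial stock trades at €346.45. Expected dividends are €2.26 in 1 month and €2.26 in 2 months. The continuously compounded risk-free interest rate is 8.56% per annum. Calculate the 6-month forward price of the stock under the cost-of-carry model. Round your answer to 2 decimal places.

PV(dividends) I = 2.26·e^(−0.0856·1/12) + 2.26·e^(−0.0856·2/12)
I = 2.2439 + 2.2280 = 4.4719
F = (S − I)·e^(rT) = (346.45 − 4.4719) · e^(0.0856·6/12)
= 341.9781 · e^0.042800 = 341.9781 × 1.043729 = €356.93

€356.93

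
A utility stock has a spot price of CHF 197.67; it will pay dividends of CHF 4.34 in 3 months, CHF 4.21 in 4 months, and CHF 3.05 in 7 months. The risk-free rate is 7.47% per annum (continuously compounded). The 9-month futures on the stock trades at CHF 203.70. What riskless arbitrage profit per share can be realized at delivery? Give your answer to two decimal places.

PV(dividends) I = 4.34·e^(−0.0747·3/12) + 4.21·e^(−0.0747·4/12) + 3.05·e^(−0.0747·7/12) = 11.2861
Fair futures F* = (S − I)·e^(rT) = (197.67 − 11.2861)·e^0.056025 = 186.3839 × 1.057624 = 197.1241
Market CHF 203.70 > fair 197.1241: forward overpriced → cash-and-carry (borrow at r, buy the stock and collect the dividends, short the forward).
Profit at T = |F_mkt − F*| = |203.70 − 197.1241| = CHF 6.58 per share

CHF 6.58 per share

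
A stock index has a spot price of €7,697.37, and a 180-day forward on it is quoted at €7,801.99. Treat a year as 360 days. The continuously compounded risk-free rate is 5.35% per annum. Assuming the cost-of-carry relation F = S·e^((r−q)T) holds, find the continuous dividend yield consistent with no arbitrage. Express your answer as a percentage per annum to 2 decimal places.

From F = S·e^((r−q)T): (r − q) = ln(F/S)/T
ln(7801.99/7697.37) = ln(1.013592) = 0.013500
(r − q) = 0.013500 / (180/360) = 0.027000
q = r − ln(F/S)/T = 0.0535 − 0.027000 = 0.026500
q = 2.65%

2.65%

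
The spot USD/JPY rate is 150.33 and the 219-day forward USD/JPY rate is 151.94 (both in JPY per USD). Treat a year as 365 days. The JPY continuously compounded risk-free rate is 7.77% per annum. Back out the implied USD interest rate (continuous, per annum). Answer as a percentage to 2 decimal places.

F = S·e^((r_JPY − r_USD)T) ⇒ r_USD = r_JPY − ln(F/S)/T
ln(151.94/150.33) = 0.010653; /(219/365) = 0.017755
r_USD = 0.0777 − 0.017755 = 0.059945
r_USD = 5.99%

5.99%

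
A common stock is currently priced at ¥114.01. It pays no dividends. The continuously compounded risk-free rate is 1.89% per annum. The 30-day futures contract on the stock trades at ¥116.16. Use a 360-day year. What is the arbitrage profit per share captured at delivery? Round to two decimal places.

Fair futures: F* = S·e^(carry·T), with carry = r = 0.0189
F* = 114.01 · e^(0.0189 × 30/360) = 114.01 · e^0.001575 = 114.01 × 1.001576 = ¥114.1897
Market ¥116.16 > fair ¥114.1897: forward overpriced → cash-and-carry (buy spot, short the forward).
At maturity, profit = |F_mkt − F*| = |116.16 − 114.1897| = ¥1.97 per share

¥1.97 per share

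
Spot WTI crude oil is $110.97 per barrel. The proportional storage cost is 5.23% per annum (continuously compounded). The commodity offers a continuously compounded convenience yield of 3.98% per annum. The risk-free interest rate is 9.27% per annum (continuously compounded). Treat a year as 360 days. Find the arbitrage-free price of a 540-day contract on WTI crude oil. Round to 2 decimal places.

$129.94 per barrel

Net carry = r + u − y = 0.0927 + 0.0523 − 0.0398 = 0.1052
F = S·e^((r+u−y)T) = 110.97 · e^(0.1052 × 540/360) = 110.97 · e^0.157800
= 110.97 × 1.170932 = $129.94 per barrel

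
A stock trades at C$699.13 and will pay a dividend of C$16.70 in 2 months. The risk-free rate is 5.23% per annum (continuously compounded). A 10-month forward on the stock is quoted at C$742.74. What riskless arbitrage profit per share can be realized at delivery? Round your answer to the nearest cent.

PV(dividends) I = 16.70·e^(−0.0523·2/12) = 16.5551
Fair forward F* = (S − I)·e^(rT) = (699.13 − 16.5551)·e^0.043583 = 682.5749 × 1.044547 = 712.9816
Market C$742.74 > fair 712.9816: forward overpriced → cash-and-carry (borrow at r, buy the stock and collect the dividends, short the forward).
Profit at T = |F_mkt − F*| = |742.74 − 712.9816| = C$29.76 per share

C$29.76 per share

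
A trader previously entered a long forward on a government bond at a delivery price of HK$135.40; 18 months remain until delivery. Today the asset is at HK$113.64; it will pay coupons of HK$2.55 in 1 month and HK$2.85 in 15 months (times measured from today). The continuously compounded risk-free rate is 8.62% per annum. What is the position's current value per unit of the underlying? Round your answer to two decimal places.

PV(remaining coupons) I = 2.55·e^(−0.0862·1/12) + 2.85·e^(−0.0862·15/12) = 5.0906
Current forward F = (S − I)·e^(rT) = (113.64 − 5.0906)·e^(0.0862·18/12) = 108.5494 × 1.138031 = 123.5326
Value (long) = (F − K)·e^(−rT) = (123.5326 − 135.40) × 0.878710 = -10.4280
Value = -HK$10.43

-HK$10.43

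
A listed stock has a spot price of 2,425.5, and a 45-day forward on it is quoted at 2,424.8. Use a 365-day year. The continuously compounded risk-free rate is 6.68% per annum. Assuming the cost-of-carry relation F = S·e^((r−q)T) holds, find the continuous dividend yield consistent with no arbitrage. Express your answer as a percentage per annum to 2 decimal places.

From F = S·e^((r−q)T): (r − q) = ln(F/S)/T
ln(2424.8/2425.5) = ln(0.999711) = -0.000289
(r − q) = -0.000289 / (45/365) = -0.002344
q = r − ln(F/S)/T = 0.0668 + 0.002344 = 0.069144
q = 6.91%

6.91%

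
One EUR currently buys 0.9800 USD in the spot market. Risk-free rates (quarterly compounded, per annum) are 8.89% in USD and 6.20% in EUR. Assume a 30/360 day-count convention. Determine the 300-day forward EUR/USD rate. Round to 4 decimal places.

1.0018

By covered interest parity, F = S · (1+r_USD/4)^(4T) / (1+r_EUR/4)^(4T)
= 0.9800 × 1.076023 / 1.052607 = 0.9800 × 1.022246
F = 1.0018 USD per EUR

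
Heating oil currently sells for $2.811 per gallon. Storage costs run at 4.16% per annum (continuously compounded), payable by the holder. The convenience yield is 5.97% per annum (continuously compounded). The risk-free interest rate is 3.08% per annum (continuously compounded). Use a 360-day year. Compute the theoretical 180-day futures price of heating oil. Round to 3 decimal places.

$2.829 per gallon

Net carry = r + u − y = 0.0308 + 0.0416 − 0.0597 = 0.0127
F = S·e^((r+u−y)T) = 2.811 · e^(0.0127 × 180/360) = 2.811 · e^0.006350
= 2.811 × 1.006370 = $2.829 per gallon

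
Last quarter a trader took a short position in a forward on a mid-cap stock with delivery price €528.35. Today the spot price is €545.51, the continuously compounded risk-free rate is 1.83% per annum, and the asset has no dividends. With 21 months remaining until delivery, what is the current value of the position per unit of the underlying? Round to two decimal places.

-€33.81

Current fair forward for the remaining 21 months: F = S·e^(r·T), r = 0.0183
F = 545.51 · e^(0.0183 × 21/12) = 545.51 × 1.032543 = 563.2625
Value of long forward = (F − K)·e^(−rT) = (563.2625 − 528.35) · e^(−0.0183·21/12)
= 34.9125 × 0.968482 = 33.81
Short position value = −(long value) = -€33.81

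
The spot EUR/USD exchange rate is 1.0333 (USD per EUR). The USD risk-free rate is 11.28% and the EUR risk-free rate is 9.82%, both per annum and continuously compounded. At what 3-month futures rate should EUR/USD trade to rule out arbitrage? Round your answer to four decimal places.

1.0371

F = S·e^((r_USD − r_EUR)T) = 1.0333 · e^((0.1128 − 0.0982) × 3/12)
= 1.0333 · e^0.003650 = 1.0333 × 1.003657
F = 1.0371 USD per EUR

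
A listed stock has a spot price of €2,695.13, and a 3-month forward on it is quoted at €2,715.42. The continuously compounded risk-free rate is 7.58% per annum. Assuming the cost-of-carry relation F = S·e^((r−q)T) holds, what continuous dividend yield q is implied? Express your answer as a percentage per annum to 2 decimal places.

4.58%

From F = S·e^((r−q)T): (r − q) = ln(F/S)/T
ln(2715.42/2695.13) = ln(1.007528) = 0.007500
(r − q) = 0.007500 / (3/12) = 0.030000
q = r − ln(F/S)/T = 0.0758 − 0.030000 = 0.045800
q = 4.58%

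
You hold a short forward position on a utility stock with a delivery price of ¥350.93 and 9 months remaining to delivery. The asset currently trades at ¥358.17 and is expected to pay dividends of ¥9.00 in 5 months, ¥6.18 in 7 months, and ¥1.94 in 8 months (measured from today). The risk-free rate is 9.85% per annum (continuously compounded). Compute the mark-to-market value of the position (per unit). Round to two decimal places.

PV(remaining dividends) I = 9.00·e^(−0.0985·5/12) + 6.18·e^(−0.0985·7/12) + 1.94·e^(−0.0985·8/12) = 16.2897
Current forward F = (S − I)·e^(rT) = (358.17 − 16.2897)·e^(0.0985·9/12) = 341.8803 × 1.076672 = 368.0929
Value (long) = (F − K)·e^(−rT) = (368.0929 − 350.93) × 0.928788 = 15.9407
Short position value = −(long value) = -¥15.94

-¥15.94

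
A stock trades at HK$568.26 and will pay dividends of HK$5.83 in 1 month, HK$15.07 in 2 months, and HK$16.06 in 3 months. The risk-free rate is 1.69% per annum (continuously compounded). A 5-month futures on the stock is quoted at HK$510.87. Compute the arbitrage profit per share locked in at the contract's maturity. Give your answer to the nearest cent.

HK$24.30 per share

PV(dividends) I = 5.83·e^(−0.0169·1/12) + 15.07·e^(−0.0169·2/12) + 16.06·e^(−0.0169·3/12) = 36.8417
Fair futures F* = (S − I)·e^(rT) = (568.26 − 36.8417)·e^0.007042 = 531.4183 × 1.007067 = 535.1738
Market HK$510.87 < fair 535.1738: forward underpriced → reverse cash-and-carry (short the stock, invest proceeds at r, pay the dividends, go long the forward).
Profit at T = |F_mkt − F*| = |510.87 − 535.1738| = HK$24.30 per share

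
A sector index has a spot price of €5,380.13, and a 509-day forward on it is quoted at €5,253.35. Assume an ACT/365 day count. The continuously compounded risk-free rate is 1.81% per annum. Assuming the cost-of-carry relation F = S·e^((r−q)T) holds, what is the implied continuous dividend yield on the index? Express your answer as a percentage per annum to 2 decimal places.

From F = S·e^((r−q)T): (r − q) = ln(F/S)/T
ln(5253.35/5380.13) = ln(0.976436) = -0.023846
(r − q) = -0.023846 / (509/365) = -0.017100
q = r − ln(F/S)/T = 0.0181 + 0.017100 = 0.035200
q = 3.52%

3.52%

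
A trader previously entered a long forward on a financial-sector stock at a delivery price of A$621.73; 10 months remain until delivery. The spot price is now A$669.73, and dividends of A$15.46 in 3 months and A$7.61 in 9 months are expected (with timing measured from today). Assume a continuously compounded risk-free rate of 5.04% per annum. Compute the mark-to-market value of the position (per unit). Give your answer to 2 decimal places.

A$50.98

PV(remaining dividends) I = 15.46·e^(−0.0504·3/12) + 7.61·e^(−0.0504·9/12) = 22.5941
Current forward F = (S − I)·e^(rT) = (669.73 − 22.5941)·e^(0.0504·10/12) = 647.1359 × 1.042894 = 674.8941
Value (long) = (F − K)·e^(−rT) = (674.8941 − 621.73) × 0.958870 = 50.9775
Value = A$50.98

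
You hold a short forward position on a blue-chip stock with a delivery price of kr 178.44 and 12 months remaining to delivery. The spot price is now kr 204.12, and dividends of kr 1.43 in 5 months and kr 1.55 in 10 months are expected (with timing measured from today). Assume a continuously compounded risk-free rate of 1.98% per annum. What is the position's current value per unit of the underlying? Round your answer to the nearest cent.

PV(remaining dividends) I = 1.43·e^(−0.0198·5/12) + 1.55·e^(−0.0198·10/12) = 2.9429
Current forward F = (S − I)·e^(rT) = (204.12 − 2.9429)·e^(0.0198·12/12) = 201.1771 × 1.019997 = 205.2000
Value (long) = (F − K)·e^(−rT) = (205.2000 − 178.44) × 0.980395 = 26.2354
Short position value = −(long value) = -kr 26.24

-kr 26.24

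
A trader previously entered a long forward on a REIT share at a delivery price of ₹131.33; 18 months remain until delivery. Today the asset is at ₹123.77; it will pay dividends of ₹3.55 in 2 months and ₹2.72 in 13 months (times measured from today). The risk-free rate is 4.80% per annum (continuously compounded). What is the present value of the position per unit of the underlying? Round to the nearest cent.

PV(remaining dividends) I = 3.55·e^(−0.0480·2/12) + 2.72·e^(−0.0480·13/12) = 6.1039
Current forward F = (S − I)·e^(rT) = (123.77 − 6.1039)·e^(0.0480·18/12) = 117.6661 × 1.074655 = 126.4505
Value (long) = (F − K)·e^(−rT) = (126.4505 − 131.33) × 0.930531 = -4.5405
Value = -₹4.54

-₹4.54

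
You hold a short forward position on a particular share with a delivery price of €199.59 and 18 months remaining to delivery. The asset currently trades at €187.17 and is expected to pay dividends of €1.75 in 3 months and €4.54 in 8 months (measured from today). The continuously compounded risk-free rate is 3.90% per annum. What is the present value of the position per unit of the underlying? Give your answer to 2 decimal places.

PV(remaining dividends) I = 1.75·e^(−0.0390·3/12) + 4.54·e^(−0.0390·8/12) = 6.1565
Current forward F = (S − I)·e^(rT) = (187.17 − 6.1565)·e^(0.0390·18/12) = 181.0135 × 1.060245 = 191.9187
Value (long) = (F − K)·e^(−rT) = (191.9187 − 199.59) × 0.943178 = -7.2354
Short position value = −(long value) = €7.24

€7.24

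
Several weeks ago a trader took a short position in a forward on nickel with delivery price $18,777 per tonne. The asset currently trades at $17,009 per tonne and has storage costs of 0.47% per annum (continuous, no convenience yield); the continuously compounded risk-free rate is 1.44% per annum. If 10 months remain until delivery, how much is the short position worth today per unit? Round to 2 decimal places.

Current fair forward for the remaining 10 months: F = S·e^((r + u)·T), (r + u) = 0.0144 + 0.0047 = 0.0191
F = 17009 · e^(0.0191 × 10/12) = 17009 × 1.01604401 = 17281.8926
Value of long forward = (F − K)·e^(−rT) = (17281.8926 − 18777) · e^(−0.0144·10/12)
= -1495.1074 × 0.98807171 = -1477.27
Short position value = −(long value) = $1477.27

$1477.27 per tonne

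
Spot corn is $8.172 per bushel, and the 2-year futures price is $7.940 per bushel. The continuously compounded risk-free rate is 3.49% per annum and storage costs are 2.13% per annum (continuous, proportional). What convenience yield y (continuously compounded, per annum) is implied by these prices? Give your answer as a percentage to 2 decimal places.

F = S·e^((r+u−y)T) ⇒ (r+u−y) = ln(F/S)/T
ln(7.940/8.172) = -0.028800; /T ⇒ -0.014400
y = r + u − ln(F/S)/T = 0.0349 + 0.0213 + 0.014400 = 0.070600
y = 7.06%

7.06%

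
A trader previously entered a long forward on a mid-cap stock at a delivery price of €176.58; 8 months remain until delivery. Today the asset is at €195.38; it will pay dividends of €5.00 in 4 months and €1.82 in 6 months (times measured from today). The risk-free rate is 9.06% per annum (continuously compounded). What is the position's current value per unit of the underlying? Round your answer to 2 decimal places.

€22.56

PV(remaining dividends) I = 5.00·e^(−0.0906·4/12) + 1.82·e^(−0.0906·6/12) = 6.5907
Current forward F = (S − I)·e^(rT) = (195.38 − 6.5907)·e^(0.0906·8/12) = 188.7893 × 1.062261 = 200.5435
Value (long) = (F − K)·e^(−rT) = (200.5435 − 176.58) × 0.941388 = 22.5590
Value = €22.56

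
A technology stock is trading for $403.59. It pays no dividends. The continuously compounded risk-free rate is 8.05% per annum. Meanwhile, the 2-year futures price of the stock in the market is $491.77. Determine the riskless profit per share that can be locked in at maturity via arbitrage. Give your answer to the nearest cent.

$17.68 per share

Fair futures: F* = S·e^(carry·T), with carry = r = 0.0805
F* = 403.59 · e^(0.0805 × 2) = 403.59 · e^0.161000 = 403.59 × 1.174685 = $474.0911
Market $491.77 > fair $474.0911: forward overpriced → cash-and-carry (buy spot, short the forward).
At maturity, profit = |F_mkt − F*| = |491.77 − 474.0911| = $17.68 per share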